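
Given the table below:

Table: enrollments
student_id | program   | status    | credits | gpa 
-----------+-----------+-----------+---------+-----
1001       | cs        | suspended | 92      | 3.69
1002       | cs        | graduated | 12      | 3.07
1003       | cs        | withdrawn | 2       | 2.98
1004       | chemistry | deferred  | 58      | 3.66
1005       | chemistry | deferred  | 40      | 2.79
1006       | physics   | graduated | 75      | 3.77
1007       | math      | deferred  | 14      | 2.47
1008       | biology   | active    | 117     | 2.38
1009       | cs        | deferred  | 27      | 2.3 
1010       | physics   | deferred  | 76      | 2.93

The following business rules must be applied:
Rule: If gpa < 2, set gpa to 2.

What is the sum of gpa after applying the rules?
30.04

Step 1: 0 records have gpa < 2
Step 2: These records originally summed to 0
Step 3: After setting to minimum: 0 × 2 = 0
Step 4: Unaffected records sum: 30.04
Step 5: Final sum = 0 + 30.04 = 30.04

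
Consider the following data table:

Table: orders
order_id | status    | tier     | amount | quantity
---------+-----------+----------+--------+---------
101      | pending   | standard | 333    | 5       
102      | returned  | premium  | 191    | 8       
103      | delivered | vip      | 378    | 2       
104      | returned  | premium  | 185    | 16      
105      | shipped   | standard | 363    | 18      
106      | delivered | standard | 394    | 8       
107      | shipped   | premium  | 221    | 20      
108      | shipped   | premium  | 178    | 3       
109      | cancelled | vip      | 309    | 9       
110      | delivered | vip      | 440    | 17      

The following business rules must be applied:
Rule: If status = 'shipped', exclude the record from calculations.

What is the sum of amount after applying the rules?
2230

Step 1: Identify records where status = 'shipped'
Step 2: The excluded records sum to 762
Step 3: Original total amount = 2992
Step 4: Remaining total = 2992 - 762 = 2230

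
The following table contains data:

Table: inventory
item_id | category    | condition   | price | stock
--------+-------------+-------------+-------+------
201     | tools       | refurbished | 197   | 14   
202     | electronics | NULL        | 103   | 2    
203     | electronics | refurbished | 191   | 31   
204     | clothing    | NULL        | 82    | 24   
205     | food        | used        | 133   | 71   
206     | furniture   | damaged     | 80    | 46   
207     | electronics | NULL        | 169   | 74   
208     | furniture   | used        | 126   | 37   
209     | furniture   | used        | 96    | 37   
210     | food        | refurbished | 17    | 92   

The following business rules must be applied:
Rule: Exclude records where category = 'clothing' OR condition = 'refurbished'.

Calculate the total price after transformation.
707

Step 1: Find records where category = 'clothing' OR condition = 'refurbished'
Step 2: 4 records match, summing to 487
Step 3: Original sum: 1194
Step 4: Remaining sum = 1194 - 487 = 707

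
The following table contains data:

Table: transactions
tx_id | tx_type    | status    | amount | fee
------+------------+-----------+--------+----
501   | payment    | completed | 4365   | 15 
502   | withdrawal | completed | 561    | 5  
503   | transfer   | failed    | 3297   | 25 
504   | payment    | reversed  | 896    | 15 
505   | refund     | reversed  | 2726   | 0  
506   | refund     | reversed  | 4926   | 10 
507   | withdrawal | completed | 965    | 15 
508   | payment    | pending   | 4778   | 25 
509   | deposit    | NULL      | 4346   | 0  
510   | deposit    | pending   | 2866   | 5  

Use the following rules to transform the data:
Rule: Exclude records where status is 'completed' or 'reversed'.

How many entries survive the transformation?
4

Step 1: Count records to exclude
  - 3 (completed) + 3 (reversed) = 6 records
Step 2: Total records: 10
Step 3: Remaining = 10 - 6 = 4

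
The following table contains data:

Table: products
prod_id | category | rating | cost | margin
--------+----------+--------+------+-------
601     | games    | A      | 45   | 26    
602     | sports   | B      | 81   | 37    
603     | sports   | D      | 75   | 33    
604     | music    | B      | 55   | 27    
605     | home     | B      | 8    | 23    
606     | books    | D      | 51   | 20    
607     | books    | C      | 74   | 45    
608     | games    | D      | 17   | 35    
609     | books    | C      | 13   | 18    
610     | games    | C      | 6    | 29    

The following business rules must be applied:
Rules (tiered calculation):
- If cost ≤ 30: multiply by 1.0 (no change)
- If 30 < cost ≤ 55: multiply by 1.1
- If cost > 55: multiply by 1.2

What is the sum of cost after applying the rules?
486.1

Step 1: Tier 1 (cost ≤ 30): 4 records, sum = 44 × 1.0 = 44.0
Step 2: Tier 2 (30 < cost ≤ 55): 3 records, sum = 151 × 1.1 = 166.1
Step 3: Tier 3 (cost > 55): 3 records, sum = 230 × 1.2 = 276.0
Step 4: Final sum = 44.0 + 166.1 + 276.0 = 486.1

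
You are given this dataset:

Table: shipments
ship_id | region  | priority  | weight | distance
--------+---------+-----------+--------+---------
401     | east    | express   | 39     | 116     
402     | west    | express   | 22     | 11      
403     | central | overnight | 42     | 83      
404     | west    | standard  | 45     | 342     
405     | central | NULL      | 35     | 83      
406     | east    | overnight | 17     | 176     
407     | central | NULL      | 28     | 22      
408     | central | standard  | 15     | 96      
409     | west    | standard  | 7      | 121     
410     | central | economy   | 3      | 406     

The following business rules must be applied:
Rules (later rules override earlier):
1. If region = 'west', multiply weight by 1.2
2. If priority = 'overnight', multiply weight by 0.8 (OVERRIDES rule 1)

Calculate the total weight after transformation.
256.0

Step 1: Rule 2 takes priority for records with priority = 'overnight'
  - 2 records: 59 × 0.8 = 47.2
Step 2: Rule 1 applies to remaining records with region = 'west'
  - 3 records: 74 × 1.2 = 88.8
Step 3: Other records unchanged: 120
Step 4: Final sum = 47.2 + 88.8 + 120 = 256.0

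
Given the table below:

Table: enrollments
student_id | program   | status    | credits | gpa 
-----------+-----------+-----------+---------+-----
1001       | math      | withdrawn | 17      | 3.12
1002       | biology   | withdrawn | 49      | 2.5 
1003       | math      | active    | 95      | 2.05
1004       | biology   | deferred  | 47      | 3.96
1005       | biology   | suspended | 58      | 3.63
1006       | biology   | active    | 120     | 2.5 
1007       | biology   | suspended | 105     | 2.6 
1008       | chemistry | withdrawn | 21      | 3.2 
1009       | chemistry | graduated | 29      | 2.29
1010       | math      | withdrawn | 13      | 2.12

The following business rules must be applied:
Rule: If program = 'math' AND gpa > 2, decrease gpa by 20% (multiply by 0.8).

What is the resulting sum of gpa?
26.51

Step 1: Find records where program = 'math' AND gpa > 2
Step 2: 3 records match, summing to 7.29
Step 3: After multiplier: 7.29 × 0.8 = 5.83
Step 4: Unaffected records sum: 20.68
Step 5: Final sum = 5.83 + 20.68 = 26.51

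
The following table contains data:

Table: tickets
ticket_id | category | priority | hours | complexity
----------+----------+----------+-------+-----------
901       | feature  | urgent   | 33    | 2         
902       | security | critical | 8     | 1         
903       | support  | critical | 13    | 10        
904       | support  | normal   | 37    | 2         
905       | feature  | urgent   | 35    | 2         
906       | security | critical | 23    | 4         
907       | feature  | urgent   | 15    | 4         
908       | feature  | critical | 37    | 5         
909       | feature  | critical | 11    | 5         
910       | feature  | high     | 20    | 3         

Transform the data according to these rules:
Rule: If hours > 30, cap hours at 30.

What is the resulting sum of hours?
210

Step 1: 4 records have hours > 30
Step 2: These records originally summed to 142
Step 3: After capping: 4 × 30 = 120
Step 4: Unaffected records sum: 90
Step 5: Final sum = 120 + 90 = 210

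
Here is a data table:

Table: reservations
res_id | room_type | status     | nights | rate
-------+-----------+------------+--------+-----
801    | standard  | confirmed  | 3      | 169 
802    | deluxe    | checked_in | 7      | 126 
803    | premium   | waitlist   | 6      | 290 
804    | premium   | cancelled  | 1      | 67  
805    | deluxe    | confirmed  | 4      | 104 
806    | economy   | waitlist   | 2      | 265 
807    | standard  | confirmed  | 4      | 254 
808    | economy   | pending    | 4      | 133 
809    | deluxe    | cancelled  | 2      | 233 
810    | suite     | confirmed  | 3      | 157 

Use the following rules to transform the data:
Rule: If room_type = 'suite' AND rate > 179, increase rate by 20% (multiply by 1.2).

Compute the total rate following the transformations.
1798

Step 1: Find records where room_type = 'suite' AND rate > 179
Step 2: 0 records match, summing to 0
Step 3: After multiplier: 0 × 1.2 = 0.0
Step 4: Unaffected records sum: 1798
Step 5: Final sum = 0.0 + 1798 = 1798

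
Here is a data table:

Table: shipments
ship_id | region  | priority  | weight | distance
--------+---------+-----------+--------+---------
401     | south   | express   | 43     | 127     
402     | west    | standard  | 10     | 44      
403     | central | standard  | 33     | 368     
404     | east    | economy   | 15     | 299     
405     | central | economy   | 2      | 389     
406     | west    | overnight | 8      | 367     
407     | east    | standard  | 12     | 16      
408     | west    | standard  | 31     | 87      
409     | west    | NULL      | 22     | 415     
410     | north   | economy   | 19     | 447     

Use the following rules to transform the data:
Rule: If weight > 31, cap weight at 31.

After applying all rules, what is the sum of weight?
181

Step 1: 2 records have weight > 31
Step 2: These records originally summed to 76
Step 3: After capping: 2 × 31 = 62
Step 4: Unaffected records sum: 119
Step 5: Final sum = 62 + 119 = 181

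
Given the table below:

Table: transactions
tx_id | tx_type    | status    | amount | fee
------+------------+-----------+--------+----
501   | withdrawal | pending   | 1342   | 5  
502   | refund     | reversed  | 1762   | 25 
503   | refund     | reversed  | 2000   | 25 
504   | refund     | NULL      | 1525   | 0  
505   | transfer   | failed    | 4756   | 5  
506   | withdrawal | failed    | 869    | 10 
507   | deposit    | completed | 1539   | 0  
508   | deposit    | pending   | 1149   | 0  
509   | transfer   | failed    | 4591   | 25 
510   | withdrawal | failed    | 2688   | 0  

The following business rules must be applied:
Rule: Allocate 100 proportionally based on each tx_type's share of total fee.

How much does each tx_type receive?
deposit: 0.0, refund: 52.63, transfer: 31.58, withdrawal: 15.79

Step 1: Calculate total fee = 95
Step 2: Calculate each tx_type's proportion:
  deposit: 0/95 = 0.00% → 0.0
  refund: 50/95 = 52.63% → 52.63
  transfer: 30/95 = 31.58% → 31.58
  withdrawal: 15/95 = 15.79% → 15.79
Step 3: Verify: sum of allocations ≈ 100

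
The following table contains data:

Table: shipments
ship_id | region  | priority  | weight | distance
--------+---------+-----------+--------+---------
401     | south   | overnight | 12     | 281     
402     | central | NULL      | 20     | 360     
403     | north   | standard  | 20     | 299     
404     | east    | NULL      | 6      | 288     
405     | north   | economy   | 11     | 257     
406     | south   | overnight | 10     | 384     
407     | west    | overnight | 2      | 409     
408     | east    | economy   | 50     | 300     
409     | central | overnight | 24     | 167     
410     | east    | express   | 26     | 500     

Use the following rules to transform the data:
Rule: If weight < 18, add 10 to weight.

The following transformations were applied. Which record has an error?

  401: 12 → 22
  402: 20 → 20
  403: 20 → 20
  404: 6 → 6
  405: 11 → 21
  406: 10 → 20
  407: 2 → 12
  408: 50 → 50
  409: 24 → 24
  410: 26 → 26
Record 404 has an error. The correct transformed value should be 16, not 6.

Step 1: Check each record against the rule
Step 2: Record 404 has weight = 6
Step 3: Since 6 < 18, the bonus should have been applied
Step 4: Correct value = 16, but claimed value = 6
Conclusion: Record 404 has the error.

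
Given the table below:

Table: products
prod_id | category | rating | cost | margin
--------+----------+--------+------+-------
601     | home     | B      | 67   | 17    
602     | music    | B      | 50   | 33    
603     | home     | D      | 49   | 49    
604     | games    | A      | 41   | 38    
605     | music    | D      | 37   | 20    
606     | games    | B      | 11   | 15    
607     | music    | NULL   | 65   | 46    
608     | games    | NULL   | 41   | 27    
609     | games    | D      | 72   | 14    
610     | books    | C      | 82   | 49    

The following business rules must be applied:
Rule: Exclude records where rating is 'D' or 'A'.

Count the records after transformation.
6

Step 1: Count records to exclude
  - 3 (D) + 1 (A) = 4 records
Step 2: Total records: 10
Step 3: Remaining = 10 - 4 = 6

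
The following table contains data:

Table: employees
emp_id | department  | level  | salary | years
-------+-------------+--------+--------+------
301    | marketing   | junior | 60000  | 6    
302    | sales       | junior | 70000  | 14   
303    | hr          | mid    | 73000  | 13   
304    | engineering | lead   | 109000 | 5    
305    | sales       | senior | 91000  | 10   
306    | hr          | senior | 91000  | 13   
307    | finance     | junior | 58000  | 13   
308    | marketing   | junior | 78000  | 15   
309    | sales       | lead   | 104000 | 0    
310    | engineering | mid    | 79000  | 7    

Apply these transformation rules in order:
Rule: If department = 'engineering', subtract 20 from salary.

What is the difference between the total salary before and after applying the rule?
40

Step 1: Original sum of salary = 813000
Step 2: 2 records have department = 'engineering'
Step 3: Each affected record changes by -20
Step 4: Total change = 2 × -20 = -40
Step 5: New sum = 813000 + -40 = 812960
Step 6: Difference = |812960 - 813000| = 40
        (Sum decreased by 40)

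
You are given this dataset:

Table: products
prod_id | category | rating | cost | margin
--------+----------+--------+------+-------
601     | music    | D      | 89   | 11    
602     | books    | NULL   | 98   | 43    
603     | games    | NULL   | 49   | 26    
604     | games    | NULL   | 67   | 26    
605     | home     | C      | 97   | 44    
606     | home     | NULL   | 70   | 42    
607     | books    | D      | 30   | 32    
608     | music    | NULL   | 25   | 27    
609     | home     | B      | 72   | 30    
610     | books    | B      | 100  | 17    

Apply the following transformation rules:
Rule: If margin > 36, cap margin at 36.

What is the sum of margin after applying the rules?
277

Step 1: 3 records have margin > 36
Step 2: These records originally summed to 129
Step 3: After capping: 3 × 36 = 108
Step 4: Unaffected records sum: 169
Step 5: Final sum = 108 + 169 = 277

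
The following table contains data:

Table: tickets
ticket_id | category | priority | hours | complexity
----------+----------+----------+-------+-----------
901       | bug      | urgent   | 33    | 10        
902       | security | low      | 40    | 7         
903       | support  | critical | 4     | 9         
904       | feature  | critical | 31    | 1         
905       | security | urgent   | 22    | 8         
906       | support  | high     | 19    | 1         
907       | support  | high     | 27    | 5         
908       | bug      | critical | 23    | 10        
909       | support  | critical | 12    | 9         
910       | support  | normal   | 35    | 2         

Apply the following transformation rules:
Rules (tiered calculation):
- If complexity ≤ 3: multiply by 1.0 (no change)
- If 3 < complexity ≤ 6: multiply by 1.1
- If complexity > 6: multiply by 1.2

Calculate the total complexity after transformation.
73.1

Step 1: Tier 1 (complexity ≤ 3): 3 records, sum = 4 × 1.0 = 4.0
Step 2: Tier 2 (3 < complexity ≤ 6): 1 records, sum = 5 × 1.1 = 5.5
Step 3: Tier 3 (complexity > 6): 6 records, sum = 53 × 1.2 = 63.6
Step 4: Final sum = 4.0 + 5.5 + 63.6 = 73.1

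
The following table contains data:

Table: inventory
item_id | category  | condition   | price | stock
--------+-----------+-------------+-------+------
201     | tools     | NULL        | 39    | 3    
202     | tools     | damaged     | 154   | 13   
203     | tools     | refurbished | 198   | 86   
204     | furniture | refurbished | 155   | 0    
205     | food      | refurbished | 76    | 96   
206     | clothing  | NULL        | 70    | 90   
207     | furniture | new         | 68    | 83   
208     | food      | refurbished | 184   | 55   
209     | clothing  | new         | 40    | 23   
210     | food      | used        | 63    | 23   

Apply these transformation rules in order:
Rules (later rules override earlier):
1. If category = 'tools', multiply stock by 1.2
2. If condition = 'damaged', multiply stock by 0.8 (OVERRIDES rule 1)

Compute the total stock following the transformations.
487.2

Step 1: Rule 2 takes priority for records with condition = 'damaged'
  - 1 records: 13 × 0.8 = 10.4
Step 2: Rule 1 applies to remaining records with category = 'tools'
  - 2 records: 89 × 1.2 = 106.8
Step 3: Other records unchanged: 370
Step 4: Final sum = 10.4 + 106.8 + 370 = 487.2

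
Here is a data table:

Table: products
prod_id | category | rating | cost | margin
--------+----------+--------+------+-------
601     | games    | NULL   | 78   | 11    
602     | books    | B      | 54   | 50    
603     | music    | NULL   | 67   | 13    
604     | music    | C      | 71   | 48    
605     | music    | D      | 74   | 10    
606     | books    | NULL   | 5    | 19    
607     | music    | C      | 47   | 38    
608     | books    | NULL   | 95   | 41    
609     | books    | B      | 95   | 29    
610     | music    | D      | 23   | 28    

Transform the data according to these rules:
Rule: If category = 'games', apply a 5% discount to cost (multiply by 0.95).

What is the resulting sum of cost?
605.1

Step 1: Records with category = 'games' have total cost = 78
Step 2: Apply multiplier: 78 × 0.95 = 74.1
Step 3: Other records total: 531
Step 4: Final sum = 74.1 + 531 = 605.1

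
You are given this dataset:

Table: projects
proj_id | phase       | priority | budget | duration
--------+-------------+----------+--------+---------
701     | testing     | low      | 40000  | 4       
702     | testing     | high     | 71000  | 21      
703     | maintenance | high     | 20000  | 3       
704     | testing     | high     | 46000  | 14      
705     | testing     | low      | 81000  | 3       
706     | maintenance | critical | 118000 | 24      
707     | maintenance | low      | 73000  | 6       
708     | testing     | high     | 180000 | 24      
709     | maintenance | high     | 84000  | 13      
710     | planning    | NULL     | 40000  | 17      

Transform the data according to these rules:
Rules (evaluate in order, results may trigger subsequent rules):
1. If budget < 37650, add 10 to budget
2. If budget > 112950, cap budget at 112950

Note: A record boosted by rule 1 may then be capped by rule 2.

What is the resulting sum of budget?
680910

Step 1: Apply rule 1 to records with budget < 37650
  - 1 records get bonus of 10
  - Of these, 0 records then exceed 112950 and get capped
Step 2: Apply rule 2 to records with budget > 112950
  - 2 records (original) are capped
Step 3: Calculate final sum = 680910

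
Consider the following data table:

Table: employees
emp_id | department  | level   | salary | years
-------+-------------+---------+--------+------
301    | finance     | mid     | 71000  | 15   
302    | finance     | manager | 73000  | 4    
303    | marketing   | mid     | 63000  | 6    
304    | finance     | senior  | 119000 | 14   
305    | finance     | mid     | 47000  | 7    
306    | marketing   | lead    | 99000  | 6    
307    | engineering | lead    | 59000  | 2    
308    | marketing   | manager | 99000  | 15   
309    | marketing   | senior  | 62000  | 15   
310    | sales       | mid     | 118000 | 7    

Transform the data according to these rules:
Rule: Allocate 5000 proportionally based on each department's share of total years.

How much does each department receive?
engineering: 109.89, finance: 2197.8, marketing: 2307.69, sales: 384.62

Step 1: Calculate total years = 91
Step 2: Calculate each department's proportion:
  engineering: 2/91 = 2.20% → 109.89
  finance: 40/91 = 43.96% → 2197.8
  marketing: 42/91 = 46.15% → 2307.69
  sales: 7/91 = 7.69% → 384.62
Step 3: Verify: sum of allocations ≈ 5000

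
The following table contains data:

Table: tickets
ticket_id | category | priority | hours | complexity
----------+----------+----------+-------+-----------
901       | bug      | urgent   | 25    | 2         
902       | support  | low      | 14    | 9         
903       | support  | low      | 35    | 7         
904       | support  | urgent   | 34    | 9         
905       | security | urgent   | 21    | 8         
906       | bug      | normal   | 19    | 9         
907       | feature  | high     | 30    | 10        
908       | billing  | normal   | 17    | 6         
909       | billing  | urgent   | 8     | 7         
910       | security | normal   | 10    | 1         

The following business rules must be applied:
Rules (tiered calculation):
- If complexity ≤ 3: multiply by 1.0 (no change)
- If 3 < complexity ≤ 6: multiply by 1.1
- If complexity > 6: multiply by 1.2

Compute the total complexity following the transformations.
80.4

Step 1: Tier 1 (complexity ≤ 3): 2 records, sum = 3 × 1.0 = 3.0
Step 2: Tier 2 (3 < complexity ≤ 6): 1 records, sum = 6 × 1.1 = 6.6
Step 3: Tier 3 (complexity > 6): 7 records, sum = 59 × 1.2 = 70.8
Step 4: Final sum = 3.0 + 6.6 + 70.8 = 80.4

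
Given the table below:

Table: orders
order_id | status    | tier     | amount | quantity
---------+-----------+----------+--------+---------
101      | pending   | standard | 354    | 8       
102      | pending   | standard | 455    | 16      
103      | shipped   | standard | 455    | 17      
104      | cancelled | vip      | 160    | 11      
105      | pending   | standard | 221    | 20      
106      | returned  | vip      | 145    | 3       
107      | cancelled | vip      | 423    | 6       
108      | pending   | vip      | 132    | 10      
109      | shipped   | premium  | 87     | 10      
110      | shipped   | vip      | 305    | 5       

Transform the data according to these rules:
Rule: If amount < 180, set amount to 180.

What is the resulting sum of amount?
2933

Step 1: 4 records have amount < 180
Step 2: These records originally summed to 524
Step 3: After setting to minimum: 4 × 180 = 720
Step 4: Unaffected records sum: 2213
Step 5: Final sum = 720 + 2213 = 2933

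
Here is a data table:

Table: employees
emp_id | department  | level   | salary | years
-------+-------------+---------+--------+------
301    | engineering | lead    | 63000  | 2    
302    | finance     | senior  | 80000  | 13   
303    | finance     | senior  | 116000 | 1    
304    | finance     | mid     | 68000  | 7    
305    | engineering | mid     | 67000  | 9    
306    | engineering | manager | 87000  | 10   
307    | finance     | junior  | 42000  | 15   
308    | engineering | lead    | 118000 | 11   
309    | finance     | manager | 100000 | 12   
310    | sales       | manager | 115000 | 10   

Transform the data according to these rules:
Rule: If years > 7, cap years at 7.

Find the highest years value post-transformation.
7

Step 1: Original maximum years = 15
Step 2: Apply cap at 7
Step 3: 7 records had years > 7 and were capped
Step 4: Maximum after transformation = 7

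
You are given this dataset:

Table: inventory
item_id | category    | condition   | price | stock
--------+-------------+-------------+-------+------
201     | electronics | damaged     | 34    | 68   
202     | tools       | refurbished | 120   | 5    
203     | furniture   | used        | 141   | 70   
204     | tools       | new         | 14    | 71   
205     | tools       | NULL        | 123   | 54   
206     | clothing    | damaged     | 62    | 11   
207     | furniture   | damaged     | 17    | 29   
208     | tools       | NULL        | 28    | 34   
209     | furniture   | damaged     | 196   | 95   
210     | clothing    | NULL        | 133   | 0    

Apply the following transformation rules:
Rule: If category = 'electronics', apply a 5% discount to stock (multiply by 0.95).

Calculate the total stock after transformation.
433.6

Step 1: Records with category = 'electronics' have total stock = 68
Step 2: Apply multiplier: 68 × 0.95 = 64.6
Step 3: Other records total: 369
Step 4: Final sum = 64.6 + 369 = 433.6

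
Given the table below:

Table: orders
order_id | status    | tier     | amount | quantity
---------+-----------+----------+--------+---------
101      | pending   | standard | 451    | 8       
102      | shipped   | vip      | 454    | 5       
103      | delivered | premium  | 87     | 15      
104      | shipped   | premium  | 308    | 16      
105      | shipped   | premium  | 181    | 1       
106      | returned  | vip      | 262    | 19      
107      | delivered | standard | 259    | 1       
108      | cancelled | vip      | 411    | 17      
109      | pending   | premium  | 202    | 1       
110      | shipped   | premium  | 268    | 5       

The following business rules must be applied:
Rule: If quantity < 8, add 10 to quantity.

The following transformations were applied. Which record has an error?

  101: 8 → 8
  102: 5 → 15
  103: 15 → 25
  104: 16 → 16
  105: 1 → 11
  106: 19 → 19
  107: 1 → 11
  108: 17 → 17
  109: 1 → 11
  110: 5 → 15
Record 103 has an error. The correct transformed value should be 15, not 25.

Step 1: Check each record against the rule
Step 2: Record 103 has quantity = 15
Step 3: Since 15 >= 8, the bonus should not have been applied
Step 4: Correct value = 15, but claimed value = 25
Conclusion: Record 103 has the error.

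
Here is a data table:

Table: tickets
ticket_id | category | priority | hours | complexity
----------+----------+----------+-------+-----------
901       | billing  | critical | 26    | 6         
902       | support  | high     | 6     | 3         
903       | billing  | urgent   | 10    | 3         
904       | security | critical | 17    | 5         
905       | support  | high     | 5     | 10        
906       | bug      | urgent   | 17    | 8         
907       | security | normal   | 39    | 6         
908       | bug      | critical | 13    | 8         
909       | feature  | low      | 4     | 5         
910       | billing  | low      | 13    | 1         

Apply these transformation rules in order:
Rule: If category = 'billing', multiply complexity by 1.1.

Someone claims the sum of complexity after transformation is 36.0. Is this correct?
No, the correct result is 56.0.

Step 1: Calculate the correct sum after transformation
Step 2: Apply multiplier 1.1 to records where category = 'billing'
Step 3: Correct result = 56.0
Step 4: Claimed result = 36.0
Step 5: 56.0 ≠ 36.0
Conclusion: The claimed result is incorrect. The correct answer is 56.0.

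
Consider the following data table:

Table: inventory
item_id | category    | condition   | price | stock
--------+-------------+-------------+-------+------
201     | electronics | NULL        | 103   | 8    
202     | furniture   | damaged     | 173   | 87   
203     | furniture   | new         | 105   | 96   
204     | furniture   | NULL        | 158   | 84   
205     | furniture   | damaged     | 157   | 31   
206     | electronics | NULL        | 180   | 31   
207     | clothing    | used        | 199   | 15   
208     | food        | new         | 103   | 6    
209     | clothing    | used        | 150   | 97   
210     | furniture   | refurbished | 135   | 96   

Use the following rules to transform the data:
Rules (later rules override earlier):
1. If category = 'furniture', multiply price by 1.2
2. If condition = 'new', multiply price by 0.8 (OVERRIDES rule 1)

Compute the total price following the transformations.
1546.0

Step 1: Rule 2 takes priority for records with condition = 'new'
  - 2 records: 208 × 0.8 = 166.4
Step 2: Rule 1 applies to remaining records with category = 'furniture'
  - 4 records: 623 × 1.2 = 747.6
Step 3: Other records unchanged: 632
Step 4: Final sum = 166.4 + 747.6 + 632 = 1546.0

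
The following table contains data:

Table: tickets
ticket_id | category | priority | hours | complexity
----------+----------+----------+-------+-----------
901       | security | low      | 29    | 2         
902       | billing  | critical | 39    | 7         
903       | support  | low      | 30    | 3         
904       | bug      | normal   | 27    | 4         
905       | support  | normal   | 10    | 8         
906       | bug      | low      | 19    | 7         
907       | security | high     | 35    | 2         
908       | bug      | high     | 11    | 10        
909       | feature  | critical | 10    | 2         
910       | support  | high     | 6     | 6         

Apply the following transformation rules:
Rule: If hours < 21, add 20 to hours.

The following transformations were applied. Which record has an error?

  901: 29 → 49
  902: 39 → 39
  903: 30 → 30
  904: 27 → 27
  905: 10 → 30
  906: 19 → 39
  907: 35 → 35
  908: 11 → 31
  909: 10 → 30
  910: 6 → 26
Record 901 has an error. The correct transformed value should be 29, not 49.

Step 1: Check each record against the rule
Step 2: Record 901 has hours = 29
Step 3: Since 29 >= 21, the bonus should not have been applied
Step 4: Correct value = 29, but claimed value = 49
Conclusion: Record 901 has the error.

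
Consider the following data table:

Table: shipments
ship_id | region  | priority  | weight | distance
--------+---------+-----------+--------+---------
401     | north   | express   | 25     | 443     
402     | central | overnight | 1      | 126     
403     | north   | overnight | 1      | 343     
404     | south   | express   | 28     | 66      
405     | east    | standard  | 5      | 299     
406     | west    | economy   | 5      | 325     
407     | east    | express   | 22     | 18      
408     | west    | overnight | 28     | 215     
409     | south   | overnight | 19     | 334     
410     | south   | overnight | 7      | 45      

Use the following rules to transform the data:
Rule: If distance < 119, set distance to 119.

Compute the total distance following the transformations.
2442

Step 1: 3 records have distance < 119
Step 2: These records originally summed to 129
Step 3: After setting to minimum: 3 × 119 = 357
Step 4: Unaffected records sum: 2085
Step 5: Final sum = 357 + 2085 = 2442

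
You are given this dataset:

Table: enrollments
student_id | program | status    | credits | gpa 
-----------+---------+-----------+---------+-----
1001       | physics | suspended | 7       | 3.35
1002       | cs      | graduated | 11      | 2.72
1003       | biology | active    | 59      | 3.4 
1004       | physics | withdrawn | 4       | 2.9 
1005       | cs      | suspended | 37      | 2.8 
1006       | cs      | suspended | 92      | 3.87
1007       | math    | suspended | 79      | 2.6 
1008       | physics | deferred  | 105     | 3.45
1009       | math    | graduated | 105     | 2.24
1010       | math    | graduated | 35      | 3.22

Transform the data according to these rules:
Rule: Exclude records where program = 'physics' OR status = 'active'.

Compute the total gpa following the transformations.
17.45

Step 1: Find records where program = 'physics' OR status = 'active'
Step 2: 4 records match, summing to 13.1
Step 3: Original sum: 30.55
Step 4: Remaining sum = 30.55 - 13.1 = 17.45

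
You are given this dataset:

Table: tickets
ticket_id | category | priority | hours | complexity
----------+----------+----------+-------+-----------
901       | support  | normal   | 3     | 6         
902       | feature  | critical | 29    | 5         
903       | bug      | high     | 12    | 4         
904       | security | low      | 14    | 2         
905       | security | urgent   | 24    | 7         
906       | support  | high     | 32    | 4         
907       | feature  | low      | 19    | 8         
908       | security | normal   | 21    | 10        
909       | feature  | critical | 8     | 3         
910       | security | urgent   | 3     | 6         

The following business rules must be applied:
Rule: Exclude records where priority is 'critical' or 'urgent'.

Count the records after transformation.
6

Step 1: Count records to exclude
  - 2 (critical) + 2 (urgent) = 4 records
Step 2: Total records: 10
Step 3: Remaining = 10 - 4 = 6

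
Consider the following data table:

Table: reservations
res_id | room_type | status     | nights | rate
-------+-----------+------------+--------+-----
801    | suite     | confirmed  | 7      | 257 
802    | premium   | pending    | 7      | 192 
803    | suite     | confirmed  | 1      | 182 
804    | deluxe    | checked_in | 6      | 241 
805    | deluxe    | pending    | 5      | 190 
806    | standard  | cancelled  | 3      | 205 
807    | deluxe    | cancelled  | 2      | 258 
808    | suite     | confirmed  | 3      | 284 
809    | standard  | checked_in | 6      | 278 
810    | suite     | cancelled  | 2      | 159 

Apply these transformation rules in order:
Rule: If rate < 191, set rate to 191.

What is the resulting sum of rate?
2288

Step 1: 3 records have rate < 191
Step 2: These records originally summed to 531
Step 3: After setting to minimum: 3 × 191 = 573
Step 4: Unaffected records sum: 1715
Step 5: Final sum = 573 + 1715 = 2288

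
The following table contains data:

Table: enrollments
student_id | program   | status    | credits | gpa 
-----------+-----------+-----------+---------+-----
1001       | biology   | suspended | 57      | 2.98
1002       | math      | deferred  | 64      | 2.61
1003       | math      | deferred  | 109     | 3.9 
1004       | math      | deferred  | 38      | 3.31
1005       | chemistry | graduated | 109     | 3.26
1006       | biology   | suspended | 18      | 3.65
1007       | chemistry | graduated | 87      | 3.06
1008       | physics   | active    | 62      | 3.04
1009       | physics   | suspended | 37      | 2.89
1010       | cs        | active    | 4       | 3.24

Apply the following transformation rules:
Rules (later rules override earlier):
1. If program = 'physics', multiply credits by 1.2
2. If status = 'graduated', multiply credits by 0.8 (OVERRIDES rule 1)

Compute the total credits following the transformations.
565.6

Step 1: Rule 2 takes priority for records with status = 'graduated'
  - 2 records: 196 × 0.8 = 156.8
Step 2: Rule 1 applies to remaining records with program = 'physics'
  - 2 records: 99 × 1.2 = 118.8
Step 3: Other records unchanged: 290
Step 4: Final sum = 156.8 + 118.8 + 290 = 565.6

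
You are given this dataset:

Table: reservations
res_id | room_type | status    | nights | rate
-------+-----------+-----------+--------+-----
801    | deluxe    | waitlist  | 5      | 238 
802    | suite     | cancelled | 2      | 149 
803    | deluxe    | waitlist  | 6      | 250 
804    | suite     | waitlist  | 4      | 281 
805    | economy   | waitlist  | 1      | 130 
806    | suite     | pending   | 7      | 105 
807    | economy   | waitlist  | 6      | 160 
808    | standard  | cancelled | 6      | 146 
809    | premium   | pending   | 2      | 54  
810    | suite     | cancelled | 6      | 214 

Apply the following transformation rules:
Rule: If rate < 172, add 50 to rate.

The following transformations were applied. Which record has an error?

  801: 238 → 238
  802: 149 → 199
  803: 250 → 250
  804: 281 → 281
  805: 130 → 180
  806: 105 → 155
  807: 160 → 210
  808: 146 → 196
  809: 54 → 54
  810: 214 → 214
Record 809 has an error. The correct transformed value should be 104, not 54.

Step 1: Check each record against the rule
Step 2: Record 809 has rate = 54
Step 3: Since 54 < 172, the bonus should have been applied
Step 4: Correct value = 104, but claimed value = 54
Conclusion: Record 809 has the error.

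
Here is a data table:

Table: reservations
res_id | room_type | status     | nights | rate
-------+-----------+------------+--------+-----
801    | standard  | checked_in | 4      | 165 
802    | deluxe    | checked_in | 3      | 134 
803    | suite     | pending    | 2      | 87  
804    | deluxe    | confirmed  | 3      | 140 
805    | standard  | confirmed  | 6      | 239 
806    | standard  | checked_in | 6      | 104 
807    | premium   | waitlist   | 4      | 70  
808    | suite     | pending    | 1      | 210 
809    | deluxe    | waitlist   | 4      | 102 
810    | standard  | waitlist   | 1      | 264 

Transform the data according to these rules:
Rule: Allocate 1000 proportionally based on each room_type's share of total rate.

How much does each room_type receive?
deluxe: 248.18, premium: 46.2, standard: 509.57, suite: 196.04

Step 1: Calculate total rate = 1515
Step 2: Calculate each room_type's proportion:
  deluxe: 376/1515 = 24.82% → 248.18
  premium: 70/1515 = 4.62% → 46.2
  standard: 772/1515 = 50.96% → 509.57
  suite: 297/1515 = 19.60% → 196.04
Step 3: Verify: sum of allocations ≈ 1000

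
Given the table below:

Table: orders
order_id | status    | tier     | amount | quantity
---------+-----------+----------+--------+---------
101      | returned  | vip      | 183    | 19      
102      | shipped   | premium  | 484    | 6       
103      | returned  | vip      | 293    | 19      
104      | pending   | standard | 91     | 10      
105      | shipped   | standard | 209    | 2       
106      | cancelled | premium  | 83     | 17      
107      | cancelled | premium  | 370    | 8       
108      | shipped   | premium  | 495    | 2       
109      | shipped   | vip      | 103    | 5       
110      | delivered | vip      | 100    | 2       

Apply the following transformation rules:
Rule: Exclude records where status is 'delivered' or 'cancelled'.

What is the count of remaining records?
7

Step 1: Count records to exclude
  - 1 (delivered) + 2 (cancelled) = 3 records
Step 2: Total records: 10
Step 3: Remaining = 10 - 3 = 7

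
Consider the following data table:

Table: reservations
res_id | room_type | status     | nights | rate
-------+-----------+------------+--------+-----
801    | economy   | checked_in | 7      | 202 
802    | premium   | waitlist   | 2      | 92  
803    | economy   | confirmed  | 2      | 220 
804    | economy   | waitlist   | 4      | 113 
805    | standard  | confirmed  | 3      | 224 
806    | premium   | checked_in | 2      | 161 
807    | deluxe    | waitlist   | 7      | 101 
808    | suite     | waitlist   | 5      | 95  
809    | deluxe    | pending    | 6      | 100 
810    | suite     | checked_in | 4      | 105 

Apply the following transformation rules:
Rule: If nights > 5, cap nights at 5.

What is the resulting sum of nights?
37

Step 1: 3 records have nights > 5
Step 2: These records originally summed to 20
Step 3: After capping: 3 × 5 = 15
Step 4: Unaffected records sum: 22
Step 5: Final sum = 15 + 22 = 37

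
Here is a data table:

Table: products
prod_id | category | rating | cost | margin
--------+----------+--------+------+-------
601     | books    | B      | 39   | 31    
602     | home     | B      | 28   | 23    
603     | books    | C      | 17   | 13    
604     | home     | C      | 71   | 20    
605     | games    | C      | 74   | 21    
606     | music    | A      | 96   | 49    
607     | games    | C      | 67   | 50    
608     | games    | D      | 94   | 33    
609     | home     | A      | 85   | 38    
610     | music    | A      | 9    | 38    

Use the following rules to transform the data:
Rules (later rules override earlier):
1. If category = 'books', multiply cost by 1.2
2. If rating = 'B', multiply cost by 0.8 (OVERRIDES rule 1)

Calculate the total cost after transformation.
570.0

Step 1: Rule 2 takes priority for records with rating = 'B'
  - 2 records: 67 × 0.8 = 53.6
Step 2: Rule 1 applies to remaining records with category = 'books'
  - 1 records: 17 × 1.2 = 20.4
Step 3: Other records unchanged: 496
Step 4: Final sum = 53.6 + 20.4 + 496 = 570.0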